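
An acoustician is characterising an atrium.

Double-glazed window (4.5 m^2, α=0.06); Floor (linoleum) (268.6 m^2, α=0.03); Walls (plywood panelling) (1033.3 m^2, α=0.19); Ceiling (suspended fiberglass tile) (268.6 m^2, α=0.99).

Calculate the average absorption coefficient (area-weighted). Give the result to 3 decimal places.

Total surface area S = 1575.0 m^2.
Σ(Sᵢαᵢ) = 4.5*0.06 + 268.6*0.03 + 1033.3*0.19 + 268.6*0.99 = 470.569.
ᾱ = A/S = 0.299.

0.299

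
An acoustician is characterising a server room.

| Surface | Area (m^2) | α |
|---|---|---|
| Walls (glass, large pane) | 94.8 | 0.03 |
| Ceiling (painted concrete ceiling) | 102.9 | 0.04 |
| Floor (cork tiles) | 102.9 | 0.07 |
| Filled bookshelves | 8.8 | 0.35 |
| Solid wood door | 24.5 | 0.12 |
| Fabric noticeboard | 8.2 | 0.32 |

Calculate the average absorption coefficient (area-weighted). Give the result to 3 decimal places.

S = Σ Sᵢ = 94.8 + 102.9 + 102.9 + 8.8 + 24.5 + 8.2 = 342.1 m^2.
Weighted sum Σ Sα = 22.807.
ᾱ = 22.807 / 342.1 = 0.067.

0.067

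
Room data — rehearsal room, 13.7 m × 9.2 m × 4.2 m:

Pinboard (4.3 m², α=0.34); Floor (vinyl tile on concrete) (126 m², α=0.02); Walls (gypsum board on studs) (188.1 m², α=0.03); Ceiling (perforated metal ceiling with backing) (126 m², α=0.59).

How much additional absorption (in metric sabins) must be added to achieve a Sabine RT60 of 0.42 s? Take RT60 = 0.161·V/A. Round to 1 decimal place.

119.0 sabins

Total absorption A₁ = 4.3×0.34 + 126×0.02 + 188.1×0.03 + 126×0.59
  = 1.462 + 2.520 + 5.643 + 74.340 = 83.965 m² sabins.
V = 529.368 m³. Required absorption A₂ = 0.161 × 529.368 / 0.42 = 202.924 sabins.
Shortfall: 202.924 − 83.965 = 119.0 sabins.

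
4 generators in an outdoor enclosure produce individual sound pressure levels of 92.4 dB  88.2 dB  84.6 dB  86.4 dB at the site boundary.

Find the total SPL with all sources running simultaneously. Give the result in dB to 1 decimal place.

94.9 dB

Σ 10^(Lᵢ/10) = 3.123e+09.
L_total = 10·log₁₀(3.123e+09) = 94.9 dB.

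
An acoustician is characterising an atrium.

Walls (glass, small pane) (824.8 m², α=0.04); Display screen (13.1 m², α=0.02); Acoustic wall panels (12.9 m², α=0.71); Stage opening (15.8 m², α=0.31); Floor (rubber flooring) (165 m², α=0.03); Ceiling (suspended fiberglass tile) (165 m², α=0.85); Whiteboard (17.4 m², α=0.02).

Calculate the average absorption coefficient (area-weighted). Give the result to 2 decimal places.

S = Σ Sᵢ = 824.8 + 13.1 + 12.9 + 15.8 + 165 + 165 + 17.4 = 1214.0 m².
Weighted sum Σ Sα = 192.859.
ᾱ = 192.859 / 1214.0 = 0.16.

0.16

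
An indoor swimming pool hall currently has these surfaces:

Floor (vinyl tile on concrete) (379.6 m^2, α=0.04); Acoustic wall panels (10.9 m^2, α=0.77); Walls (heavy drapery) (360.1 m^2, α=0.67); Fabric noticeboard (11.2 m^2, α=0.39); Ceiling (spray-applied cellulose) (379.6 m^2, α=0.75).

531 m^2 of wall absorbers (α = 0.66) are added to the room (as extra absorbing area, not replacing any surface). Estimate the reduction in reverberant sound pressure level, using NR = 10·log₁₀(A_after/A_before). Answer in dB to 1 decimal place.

2.1 dB

Summing Sᵢαᵢ: 15.184 + 8.393 + 241.267 + 4.368 + 284.700 → A_before = 553.912 sabins.
Added absorption = 531 × 0.66 = 350.460 sabins.
A_after = 553.912 + 350.460 = 904.372 sabins.
Reduction = 10 log₁₀(A_after/A_before) = 10 log₁₀(1.6327) = 2.1 dB.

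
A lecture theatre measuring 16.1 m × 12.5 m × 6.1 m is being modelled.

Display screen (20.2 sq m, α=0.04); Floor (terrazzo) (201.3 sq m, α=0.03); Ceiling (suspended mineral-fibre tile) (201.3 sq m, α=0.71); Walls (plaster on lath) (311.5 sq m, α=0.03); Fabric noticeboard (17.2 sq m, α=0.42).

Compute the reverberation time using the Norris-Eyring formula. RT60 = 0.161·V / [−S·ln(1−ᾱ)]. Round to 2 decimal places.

Total surface area S = 20.2 + 201.3 + 201.3 + 311.5 + 17.2 = 751.5 sq m.
Absorption A = 20.2·0.04 + 201.3·0.03 + 201.3·0.71 + 311.5·0.03 + 17.2·0.42 = 166.339 sabins.
Mean coefficient ᾱ = A/S = 0.2213.
−S·ln(1−ᾱ) = −751.5 × ln(1 − 0.2213) = 187.972.
V = 16.1 × 12.5 × 6.1 = 1227.625 m³.
T = 0.161·V/[−S·ln(1−ᾱ)] = 0.161·1227.625/187.972 = 1.05 s.

1.05 sec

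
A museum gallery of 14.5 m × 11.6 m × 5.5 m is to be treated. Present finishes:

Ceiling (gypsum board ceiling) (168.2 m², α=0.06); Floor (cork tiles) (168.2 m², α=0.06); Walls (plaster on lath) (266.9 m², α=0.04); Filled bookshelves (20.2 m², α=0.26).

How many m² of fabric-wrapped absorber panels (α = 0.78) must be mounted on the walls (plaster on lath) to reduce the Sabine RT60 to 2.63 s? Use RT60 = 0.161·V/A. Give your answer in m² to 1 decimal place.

Equivalent absorption area: A₁ = 168.2*0.06 + 168.2*0.06 + 266.9*0.04 + 20.2*0.26 = 36.112 m².
Required A₂ = 0.161·925.1/2.63 = 56.632 sabins.
Absorption to add: 56.632 − 36.112 = 20.520 sabins.
Each m² of panel replacing the walls (plaster on lath) adds (0.78 − 0.04) = 0.74 sabins.
Panel area = 20.520 / 0.74 = 27.7 m².

27.7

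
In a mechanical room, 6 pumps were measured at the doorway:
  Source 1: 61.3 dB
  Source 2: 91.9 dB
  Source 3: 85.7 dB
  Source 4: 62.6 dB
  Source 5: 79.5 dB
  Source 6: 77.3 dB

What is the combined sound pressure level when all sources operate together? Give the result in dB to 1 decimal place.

Sum in the linear (power) domain: Σ 10^(Lᵢ/10) = 10^(61.3/10) + 10^(91.9/10) + 10^(85.7/10) + 10^(62.6/10) + 10^(79.5/10) + 10^(77.3/10) = 2.066e+09.
Combined level = 10 log₁₀(2.066e+09) = 93.2 dB.

93.2 dB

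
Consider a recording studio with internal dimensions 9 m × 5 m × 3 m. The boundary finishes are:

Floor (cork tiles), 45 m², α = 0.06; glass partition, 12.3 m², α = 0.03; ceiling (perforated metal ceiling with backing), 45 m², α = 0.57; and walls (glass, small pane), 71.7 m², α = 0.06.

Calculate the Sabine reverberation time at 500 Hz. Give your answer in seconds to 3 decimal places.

Total absorption A = 45×0.06 + 12.3×0.03 + 45×0.57 + 71.7×0.06
  = 2.700 + 0.369 + 25.650 + 4.302 = 33.021 m² sabins.
Room volume: 135 m³.
T = 0.161 V/A = 0.161·135/33.021 = 0.658 s.

0.658 sec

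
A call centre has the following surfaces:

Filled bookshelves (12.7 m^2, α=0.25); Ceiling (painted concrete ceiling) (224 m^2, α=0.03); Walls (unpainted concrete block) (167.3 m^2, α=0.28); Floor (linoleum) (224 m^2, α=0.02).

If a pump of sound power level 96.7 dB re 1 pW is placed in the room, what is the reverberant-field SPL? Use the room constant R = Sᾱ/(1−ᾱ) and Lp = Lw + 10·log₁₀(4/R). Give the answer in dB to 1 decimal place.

Σ(Sᵢαᵢ) = 12.7·0.25 + 224·0.03 + 167.3·0.28 + 224·0.02 = 61.219; total area S = 628.0 m^2.
ᾱ = 61.219/628.0 = 0.0975; R = Sᾱ/(1−ᾱ) = 61.219/(1−0.0975) = 67.833 m^2.
Lp = Lw + 10 log₁₀(4/R) = 96.7 -12.29 = 84.4 dB.

84.4 dB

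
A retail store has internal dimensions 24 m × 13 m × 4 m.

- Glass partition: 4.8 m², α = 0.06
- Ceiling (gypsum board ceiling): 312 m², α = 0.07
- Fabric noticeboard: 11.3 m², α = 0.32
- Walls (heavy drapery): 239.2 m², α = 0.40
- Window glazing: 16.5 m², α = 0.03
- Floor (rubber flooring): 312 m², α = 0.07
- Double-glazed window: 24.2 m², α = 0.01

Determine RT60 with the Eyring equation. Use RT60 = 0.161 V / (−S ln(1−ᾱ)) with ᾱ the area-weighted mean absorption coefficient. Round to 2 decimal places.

S = Σ Sᵢ = 920.0 m².
Σ(Sᵢαᵢ) = 4.8·0.06 + 312·0.07 + 11.3·0.32 + 239.2·0.40 + 16.5·0.03 + 312·0.07 + 24.2·0.01 = 144.001.
Mean coefficient ᾱ = A/S = 0.1565.
Eyring denominator: −S ln(1−ᾱ) = 156.580.
V = 24 × 13 × 4 = 1248 m³.
RT60 = 0.161 × 1248 / 156.580 = 1.28 s.

1.28 s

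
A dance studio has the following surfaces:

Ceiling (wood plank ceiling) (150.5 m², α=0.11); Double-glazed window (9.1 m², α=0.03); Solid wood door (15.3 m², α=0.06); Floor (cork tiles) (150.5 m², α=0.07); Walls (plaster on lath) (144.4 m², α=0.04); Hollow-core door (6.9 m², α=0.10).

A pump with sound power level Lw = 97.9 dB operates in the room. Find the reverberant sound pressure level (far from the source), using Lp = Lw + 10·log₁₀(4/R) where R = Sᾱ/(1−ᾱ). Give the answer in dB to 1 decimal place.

88.2 dB

A = 34.747 sabins; S = 476.7 m².
ᾱ = 0.0729, so room constant R = A/(1−ᾱ) = 37.479 m².
Lp = 97.9 + 10·log₁₀(4/37.479) = 97.9 + (-9.72) = 88.2 dB.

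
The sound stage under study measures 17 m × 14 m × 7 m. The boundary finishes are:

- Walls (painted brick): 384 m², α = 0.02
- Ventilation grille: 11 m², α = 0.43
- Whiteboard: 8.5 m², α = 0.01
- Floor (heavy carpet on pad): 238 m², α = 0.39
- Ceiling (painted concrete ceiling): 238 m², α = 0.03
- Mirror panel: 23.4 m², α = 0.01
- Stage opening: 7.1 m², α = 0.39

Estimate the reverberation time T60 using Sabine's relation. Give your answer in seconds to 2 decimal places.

2.32 s

A = Σ Sᵢαᵢ = 384·0.02 + 11·0.43 + 8.5·0.01 + 238·0.39 + 238·0.03 + 23.4·0.01 + 7.1·0.39 = 115.458 sabins.
V = 17·14·7 = 1666 m³.
Sabine: RT60 = 0.161 × 1666 / 115.458 = 2.32 s.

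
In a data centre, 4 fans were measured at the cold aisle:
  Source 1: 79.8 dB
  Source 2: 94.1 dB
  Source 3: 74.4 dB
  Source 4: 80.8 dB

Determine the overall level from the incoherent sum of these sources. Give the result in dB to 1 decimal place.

94.5 dB

Σ 10^(Lᵢ/10) = 2.814e+09.
Combined level = 10 log₁₀(2.814e+09) = 94.5 dB.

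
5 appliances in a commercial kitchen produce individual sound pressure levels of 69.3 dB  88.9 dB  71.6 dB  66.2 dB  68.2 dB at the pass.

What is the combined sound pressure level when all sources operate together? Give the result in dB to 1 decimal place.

Converting to relative power and adding: 10^(69.3/10) + 10^(88.9/10) + 10^(71.6/10) + 10^(66.2/10) + 10^(68.2/10) = 8.1e+08.
L_total = 10·log₁₀(8.1e+08) = 89.1 dB.

89.1 dB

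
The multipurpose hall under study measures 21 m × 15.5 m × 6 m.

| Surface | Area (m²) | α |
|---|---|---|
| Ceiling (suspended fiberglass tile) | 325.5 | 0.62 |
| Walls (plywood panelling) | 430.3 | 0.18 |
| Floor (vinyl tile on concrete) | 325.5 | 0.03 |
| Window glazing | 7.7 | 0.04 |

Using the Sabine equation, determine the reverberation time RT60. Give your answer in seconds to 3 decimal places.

1.087 s

Total absorption A = 325.5×0.62 + 430.3×0.18 + 325.5×0.03 + 7.7×0.04
  = 201.810 + 77.454 + 9.765 + 0.308 = 289.337 m² sabins.
Volume V = 21 × 15.5 × 6 = 1953 m³.
RT60 = 0.161 · V / A = 0.161 × 1953 / 289.337 = 1.087 s.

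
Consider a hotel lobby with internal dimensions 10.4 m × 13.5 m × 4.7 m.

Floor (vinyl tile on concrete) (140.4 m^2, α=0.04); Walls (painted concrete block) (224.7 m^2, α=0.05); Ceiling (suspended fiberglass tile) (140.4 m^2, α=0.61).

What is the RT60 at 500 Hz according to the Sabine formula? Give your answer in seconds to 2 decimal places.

Summing Sᵢαᵢ: 5.616 + 11.235 + 85.644 → A = 102.495 sabins.
Volume V = 10.4 × 13.5 × 4.7 = 659.88 m³.
T = 0.161 V/A = 0.161·659.88/102.495 = 1.04 s.

1.04 s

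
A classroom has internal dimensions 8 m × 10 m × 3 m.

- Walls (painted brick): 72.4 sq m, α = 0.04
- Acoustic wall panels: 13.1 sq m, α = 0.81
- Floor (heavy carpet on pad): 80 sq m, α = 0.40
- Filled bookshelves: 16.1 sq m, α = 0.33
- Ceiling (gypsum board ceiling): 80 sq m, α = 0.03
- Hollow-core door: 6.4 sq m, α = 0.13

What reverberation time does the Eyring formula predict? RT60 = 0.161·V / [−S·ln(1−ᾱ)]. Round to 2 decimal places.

Total surface area S = 72.4 + 13.1 + 80 + 16.1 + 80 + 6.4 = 268.0 sq m.
Absorption A = 72.4×0.04 + 13.1×0.81 + 80×0.40 + 16.1×0.33 + 80×0.03 + 6.4×0.13 = 54.052 sabins.
Mean coefficient ᾱ = A/S = 0.2017.
−S·ln(1−ᾱ) = −268.0 × ln(1 − 0.2017) = 60.373.
V = 8 × 10 × 3 = 240 m³.
T = 0.161·V/[−S·ln(1−ᾱ)] = 0.161·240/60.373 = 0.64 s.

0.64 s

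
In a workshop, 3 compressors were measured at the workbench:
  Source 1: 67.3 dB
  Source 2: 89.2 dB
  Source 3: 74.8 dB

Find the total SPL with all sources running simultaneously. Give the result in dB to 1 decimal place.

Converting to relative power and adding: 10^(67.3/10) + 10^(89.2/10) + 10^(74.8/10) = 8.673e+08.
Combined level = 10 log₁₀(8.673e+08) = 89.4 dB.

89.4 dB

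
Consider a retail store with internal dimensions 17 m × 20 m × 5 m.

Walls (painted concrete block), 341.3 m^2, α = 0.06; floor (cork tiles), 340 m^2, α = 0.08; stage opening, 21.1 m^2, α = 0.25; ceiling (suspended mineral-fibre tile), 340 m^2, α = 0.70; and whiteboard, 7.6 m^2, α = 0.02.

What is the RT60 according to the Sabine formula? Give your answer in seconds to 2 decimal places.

0.94 s

Equivalent absorption area: A = 341.3*0.06 + 340*0.08 + 21.1*0.25 + 340*0.70 + 7.6*0.02 = 291.105 m^2.
Volume V = 17 × 20 × 5 = 1700 m³.
RT60 = 0.161 · V / A = 0.161 × 1700 / 291.105 = 0.94 s.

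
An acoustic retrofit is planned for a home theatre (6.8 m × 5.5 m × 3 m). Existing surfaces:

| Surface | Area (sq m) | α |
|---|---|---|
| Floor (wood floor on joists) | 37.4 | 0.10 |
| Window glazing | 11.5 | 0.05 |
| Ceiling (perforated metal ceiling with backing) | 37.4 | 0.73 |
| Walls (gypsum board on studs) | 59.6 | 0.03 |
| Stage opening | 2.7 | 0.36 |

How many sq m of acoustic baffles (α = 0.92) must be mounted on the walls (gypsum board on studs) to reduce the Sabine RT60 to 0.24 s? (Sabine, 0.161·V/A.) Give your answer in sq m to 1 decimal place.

Total absorption A₁ = 37.4·0.10 + 11.5·0.05 + 37.4·0.73 + 59.6·0.03 + 2.7·0.36
  = 3.740 + 0.575 + 27.302 + 1.788 + 0.972 = 34.377 sq m sabins.
V = 112.2 m³. Target absorption A₂ = 0.161 × 112.2 / 0.24 = 75.267 sabins.
ΔA needed = 75.267 − 34.377 = 40.890 sabins.
Each sq m of panel replacing the walls (gypsum board on studs) adds (0.92 − 0.03) = 0.89 sabins.
Panel area = 40.890 / 0.89 = 45.9 sq m.

45.9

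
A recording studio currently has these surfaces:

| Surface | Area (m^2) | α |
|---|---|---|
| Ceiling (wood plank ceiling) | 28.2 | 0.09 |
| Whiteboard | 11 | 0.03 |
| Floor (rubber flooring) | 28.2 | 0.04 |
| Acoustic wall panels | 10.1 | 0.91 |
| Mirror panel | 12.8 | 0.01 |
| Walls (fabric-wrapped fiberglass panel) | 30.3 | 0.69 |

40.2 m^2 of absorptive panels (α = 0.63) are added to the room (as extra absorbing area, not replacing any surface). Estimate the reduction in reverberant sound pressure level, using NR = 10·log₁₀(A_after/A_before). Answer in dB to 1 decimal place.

2.4 dB

Total absorption A_before = 28.2·0.09 + 11·0.03 + 28.2·0.04 + 10.1·0.91 + 12.8·0.01 + 30.3·0.69
  = 2.538 + 0.330 + 1.128 + 9.191 + 0.128 + 20.907 = 34.222 m^2 sabins.
Added absorption = 40.2 × 0.63 = 25.326 sabins.
New total A_after = 59.548 sabins.
Reduction = 10 log₁₀(A_after/A_before) = 10 log₁₀(1.7401) = 2.4 dB.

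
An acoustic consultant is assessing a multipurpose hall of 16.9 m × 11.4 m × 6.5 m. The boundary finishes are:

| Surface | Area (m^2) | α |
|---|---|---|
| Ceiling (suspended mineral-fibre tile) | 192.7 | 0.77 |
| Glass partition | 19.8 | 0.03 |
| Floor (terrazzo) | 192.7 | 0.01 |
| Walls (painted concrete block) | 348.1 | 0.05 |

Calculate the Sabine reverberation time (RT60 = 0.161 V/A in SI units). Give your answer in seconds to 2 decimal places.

1.20 seconds

A = Σ Sᵢαᵢ = 192.7·0.77 + 19.8·0.03 + 192.7·0.01 + 348.1·0.05 = 168.305 sabins.
V = 16.9·11.4·6.5 = 1252.29 m³.
RT60 = 0.161 · V / A = 0.161 × 1252.29 / 168.305 = 1.20 s.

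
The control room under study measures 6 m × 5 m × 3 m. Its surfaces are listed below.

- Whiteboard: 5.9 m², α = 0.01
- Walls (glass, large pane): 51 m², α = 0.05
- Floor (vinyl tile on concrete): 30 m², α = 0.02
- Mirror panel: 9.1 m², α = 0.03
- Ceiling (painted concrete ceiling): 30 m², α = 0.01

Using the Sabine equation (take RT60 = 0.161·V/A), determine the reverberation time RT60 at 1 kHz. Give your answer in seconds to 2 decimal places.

A = Σ Sᵢαᵢ = 5.9×0.01 + 51×0.05 + 30×0.02 + 9.1×0.03 + 30×0.01 = 3.782 sabins.
Volume V = 6 × 5 × 3 = 90 m³.
RT60 = 0.161 · V / A = 0.161 × 90 / 3.782 = 3.83 s.

3.83 seconds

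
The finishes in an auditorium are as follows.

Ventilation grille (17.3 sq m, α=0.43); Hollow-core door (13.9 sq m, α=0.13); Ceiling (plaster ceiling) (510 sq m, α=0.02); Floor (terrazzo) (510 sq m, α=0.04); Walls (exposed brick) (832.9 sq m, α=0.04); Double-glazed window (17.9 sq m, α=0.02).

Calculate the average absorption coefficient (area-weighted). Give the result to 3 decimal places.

S = Σ Sᵢ = 17.3 + 13.9 + 510 + 510 + 832.9 + 17.9 = 1902.0 sq m.
Σ(Sᵢαᵢ) = 17.3*0.43 + 13.9*0.13 + 510*0.02 + 510*0.04 + 832.9*0.04 + 17.9*0.02 = 73.520.
ᾱ = 73.520 / 1902.0 = 0.039.

0.039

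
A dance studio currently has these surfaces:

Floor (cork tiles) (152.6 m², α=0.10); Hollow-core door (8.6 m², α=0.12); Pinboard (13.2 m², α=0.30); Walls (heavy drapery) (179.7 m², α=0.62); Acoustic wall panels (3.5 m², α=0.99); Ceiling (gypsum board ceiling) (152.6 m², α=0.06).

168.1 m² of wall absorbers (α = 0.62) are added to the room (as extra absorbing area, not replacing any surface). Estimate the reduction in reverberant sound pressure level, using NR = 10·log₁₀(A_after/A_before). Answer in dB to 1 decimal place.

Equivalent absorption area: A_before = 152.6·0.10 + 8.6·0.12 + 13.2·0.30 + 179.7·0.62 + 3.5·0.99 + 152.6·0.06 = 144.287 m².
Treatment contributes 168.1·0.62 = 104.222 sabins.
A_after = 144.287 + 104.222 = 248.509 sabins.
Reduction = 10 log₁₀(A_after/A_before) = 10 log₁₀(1.7223) = 2.4 dB.

2.4 dB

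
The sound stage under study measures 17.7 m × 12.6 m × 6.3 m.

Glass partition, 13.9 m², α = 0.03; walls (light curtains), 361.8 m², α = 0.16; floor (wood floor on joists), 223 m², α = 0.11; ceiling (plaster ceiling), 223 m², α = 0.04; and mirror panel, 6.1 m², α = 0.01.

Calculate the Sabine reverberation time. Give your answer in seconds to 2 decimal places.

2.46 seconds

A = Σ Sᵢαᵢ = 13.9×0.03 + 361.8×0.16 + 223×0.11 + 223×0.04 + 6.1×0.01 = 91.816 sabins.
Volume V = 17.7 × 12.6 × 6.3 = 1405.026 m³.
RT60 = 0.161 · V / A = 0.161 × 1405.026 / 91.816 = 2.46 s.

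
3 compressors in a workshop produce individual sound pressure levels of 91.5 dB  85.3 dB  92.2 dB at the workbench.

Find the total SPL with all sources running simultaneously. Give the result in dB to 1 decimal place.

Converting to relative power and adding: 10^(91.5/10) + 10^(85.3/10) + 10^(92.2/10) = 3.411e+09.
Back to dB: 10·log₁₀ Σ = 95.3 dB.

95.3 dB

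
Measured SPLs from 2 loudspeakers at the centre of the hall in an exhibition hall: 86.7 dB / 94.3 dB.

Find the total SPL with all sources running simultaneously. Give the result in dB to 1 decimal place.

Converting to relative power and adding: 10^(86.7/10) + 10^(94.3/10) = 3.159e+09.
Combined level = 10 log₁₀(3.159e+09) = 95.0 dB.

95.0 dB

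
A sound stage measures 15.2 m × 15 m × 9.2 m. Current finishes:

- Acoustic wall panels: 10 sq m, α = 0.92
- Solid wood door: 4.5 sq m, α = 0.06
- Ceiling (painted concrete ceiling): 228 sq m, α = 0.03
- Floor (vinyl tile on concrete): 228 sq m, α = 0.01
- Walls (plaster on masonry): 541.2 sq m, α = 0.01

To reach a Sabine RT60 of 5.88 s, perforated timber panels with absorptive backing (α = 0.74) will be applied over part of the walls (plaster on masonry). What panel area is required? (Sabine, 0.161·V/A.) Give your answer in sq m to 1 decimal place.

45.8

A₁ = Σ Sᵢαᵢ = 10×0.92 + 4.5×0.06 + 228×0.03 + 228×0.01 + 541.2×0.01 = 24.002 sabins.
V = 2097.6 m³. Target absorption A₂ = 0.161 × 2097.6 / 5.88 = 57.434 sabins.
Absorption to add: 57.434 − 24.002 = 33.432 sabins.
Net gain per sq m: Δα = 0.74 − 0.01 = 0.73.
Area = ΔA/Δα = 33.432/0.73 = 45.8 sq m.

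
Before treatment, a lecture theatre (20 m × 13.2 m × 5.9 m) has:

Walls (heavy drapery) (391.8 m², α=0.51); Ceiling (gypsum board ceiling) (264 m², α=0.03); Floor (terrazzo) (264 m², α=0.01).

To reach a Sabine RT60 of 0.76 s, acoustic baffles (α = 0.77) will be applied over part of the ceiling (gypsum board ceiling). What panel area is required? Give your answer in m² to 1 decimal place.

161.6

A₁ = Σ Sᵢαᵢ = 391.8*0.51 + 264*0.03 + 264*0.01 = 210.378 sabins.
V = 1557.6 m³. Target absorption A₂ = 0.161 × 1557.6 / 0.76 = 329.965 sabins.
Absorption to add: 329.965 − 210.378 = 119.587 sabins.
Net gain per m²: Δα = 0.77 − 0.03 = 0.74.
Area = ΔA/Δα = 119.587/0.74 = 161.6 m².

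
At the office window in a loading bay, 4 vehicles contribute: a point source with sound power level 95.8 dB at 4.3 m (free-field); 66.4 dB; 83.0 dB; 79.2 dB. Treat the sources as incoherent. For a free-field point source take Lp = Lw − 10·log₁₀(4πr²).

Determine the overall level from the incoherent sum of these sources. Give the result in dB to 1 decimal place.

Source at 4.3 m: Lp = 95.8 − 10·log₁₀(4π·4.3²) = 95.8 − 10·log₁₀(232.352) = 72.1 dB.
Σ 10^(Lᵢ/10) = 3.033e+08.
Back to dB: 10·log₁₀ Σ = 84.8 dB.

84.8 dB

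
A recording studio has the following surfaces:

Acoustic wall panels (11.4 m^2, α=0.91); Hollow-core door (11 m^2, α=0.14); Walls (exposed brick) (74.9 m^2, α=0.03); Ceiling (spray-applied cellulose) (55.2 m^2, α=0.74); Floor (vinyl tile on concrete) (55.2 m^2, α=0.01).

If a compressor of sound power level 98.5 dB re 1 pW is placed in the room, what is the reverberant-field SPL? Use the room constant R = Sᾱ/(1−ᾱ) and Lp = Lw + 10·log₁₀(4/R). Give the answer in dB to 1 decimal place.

85.7 dB

Σ(Sᵢαᵢ) = 11.4×0.91 + 11×0.14 + 74.9×0.03 + 55.2×0.74 + 55.2×0.01 = 55.561; total area S = 207.7 m^2.
ᾱ = 0.2675, so room constant R = A/(1−ᾱ) = 75.851 m^2.
Lp = 98.5 + 10·log₁₀(4/75.851) = 98.5 + (-12.78) = 85.7 dB.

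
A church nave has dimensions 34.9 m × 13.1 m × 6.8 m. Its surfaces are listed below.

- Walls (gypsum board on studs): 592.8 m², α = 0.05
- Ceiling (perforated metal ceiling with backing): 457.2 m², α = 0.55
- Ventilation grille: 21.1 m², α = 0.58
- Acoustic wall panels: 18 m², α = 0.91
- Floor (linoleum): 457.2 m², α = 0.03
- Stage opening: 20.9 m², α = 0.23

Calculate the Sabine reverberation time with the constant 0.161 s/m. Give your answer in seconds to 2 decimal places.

Equivalent absorption area: A = 592.8×0.05 + 457.2×0.55 + 21.1×0.58 + 18×0.91 + 457.2×0.03 + 20.9×0.23 = 328.241 m².
V = 34.9·13.1·6.8 = 3108.892 m³.
Sabine: RT60 = 0.161 × 3108.892 / 328.241 = 1.52 s.

1.52 sec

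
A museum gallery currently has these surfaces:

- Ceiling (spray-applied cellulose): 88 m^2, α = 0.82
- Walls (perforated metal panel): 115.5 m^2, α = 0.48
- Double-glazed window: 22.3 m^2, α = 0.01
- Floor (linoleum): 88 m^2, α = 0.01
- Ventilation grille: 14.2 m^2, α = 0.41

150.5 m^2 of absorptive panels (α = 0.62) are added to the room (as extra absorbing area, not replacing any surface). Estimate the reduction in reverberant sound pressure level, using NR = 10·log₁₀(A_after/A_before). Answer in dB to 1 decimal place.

Equivalent absorption area: A_before = 88·0.82 + 115.5·0.48 + 22.3·0.01 + 88·0.01 + 14.2·0.41 = 134.525 m^2.
Added absorption = 150.5 × 0.62 = 93.310 sabins.
A_after = 134.525 + 93.310 = 227.835 sabins.
Reduction = 10 log₁₀(A_after/A_before) = 10 log₁₀(1.6936) = 2.3 dB.

2.3 dB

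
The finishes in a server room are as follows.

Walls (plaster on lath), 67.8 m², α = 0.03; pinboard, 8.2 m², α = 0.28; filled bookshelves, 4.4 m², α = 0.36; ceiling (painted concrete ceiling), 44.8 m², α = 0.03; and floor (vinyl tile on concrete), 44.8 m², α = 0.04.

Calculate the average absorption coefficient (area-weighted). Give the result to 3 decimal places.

0.053

Total surface area S = 170.0 m².
Weighted sum Σ Sα = 9.050.
ᾱ = A/S = 0.053.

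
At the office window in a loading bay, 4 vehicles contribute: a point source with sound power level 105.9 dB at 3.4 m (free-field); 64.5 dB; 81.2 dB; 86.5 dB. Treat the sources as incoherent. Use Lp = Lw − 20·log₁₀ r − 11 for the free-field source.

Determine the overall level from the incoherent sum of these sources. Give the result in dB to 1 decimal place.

Source at 3.4 m: Lp = 105.9 − 20·log₁₀(3.4) − 11 = 84.3 dB.
Sum in the linear (power) domain: Σ 10^(Lᵢ/10) = 10^(84.3/10) + 10^(64.5/10) + 10^(81.2/10) + 10^(86.5/10) = 8.505e+08.
L_total = 10·log₁₀(8.505e+08) = 89.3 dB.

89.3 dB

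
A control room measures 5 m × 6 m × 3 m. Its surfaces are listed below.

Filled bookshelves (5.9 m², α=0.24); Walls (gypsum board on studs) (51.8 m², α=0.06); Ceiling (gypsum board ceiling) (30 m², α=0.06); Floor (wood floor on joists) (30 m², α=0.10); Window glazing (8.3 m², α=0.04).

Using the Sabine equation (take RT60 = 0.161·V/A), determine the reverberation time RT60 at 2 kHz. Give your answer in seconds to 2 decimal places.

1.50 sec

Total absorption A = 5.9×0.24 + 51.8×0.06 + 30×0.06 + 30×0.10 + 8.3×0.04
  = 1.416 + 3.108 + 1.800 + 3.000 + 0.332 = 9.656 m² sabins.
Room volume: 90 m³.
Sabine: RT60 = 0.161 × 90 / 9.656 = 1.50 s.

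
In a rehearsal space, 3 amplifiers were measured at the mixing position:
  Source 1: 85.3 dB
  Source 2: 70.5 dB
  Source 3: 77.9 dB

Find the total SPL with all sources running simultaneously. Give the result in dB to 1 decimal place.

Converting to relative power and adding: 10^(85.3/10) + 10^(70.5/10) + 10^(77.9/10) = 4.117e+08.
Back to dB: 10·log₁₀ Σ = 86.1 dB.

86.1 dB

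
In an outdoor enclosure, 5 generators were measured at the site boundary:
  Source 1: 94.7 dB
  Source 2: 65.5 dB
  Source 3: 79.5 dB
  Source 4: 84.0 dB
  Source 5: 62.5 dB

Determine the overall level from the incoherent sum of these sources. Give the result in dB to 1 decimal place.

Converting to relative power and adding: 10^(94.7/10) + 10^(65.5/10) + 10^(79.5/10) + 10^(84.0/10) + 10^(62.5/10) = 3.297e+09.
L_total = 10·log₁₀(3.297e+09) = 95.2 dB.

95.2 dB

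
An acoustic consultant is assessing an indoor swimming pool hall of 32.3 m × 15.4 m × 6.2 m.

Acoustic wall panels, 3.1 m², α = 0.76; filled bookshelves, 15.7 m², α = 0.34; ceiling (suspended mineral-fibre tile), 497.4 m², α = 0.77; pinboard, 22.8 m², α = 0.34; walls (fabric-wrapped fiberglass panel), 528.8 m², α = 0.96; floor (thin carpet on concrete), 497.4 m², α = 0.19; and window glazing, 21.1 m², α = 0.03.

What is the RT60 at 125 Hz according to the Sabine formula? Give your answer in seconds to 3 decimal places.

Summing Sᵢαᵢ: 2.356 + 5.338 + 382.998 + 7.752 + 507.648 + 94.506 + 0.633 → A = 1001.231 sabins.
V = 32.3·15.4·6.2 = 3084.004 m³.
T = 0.161 V/A = 0.161·3084.004/1001.231 = 0.496 s.

0.496 seconds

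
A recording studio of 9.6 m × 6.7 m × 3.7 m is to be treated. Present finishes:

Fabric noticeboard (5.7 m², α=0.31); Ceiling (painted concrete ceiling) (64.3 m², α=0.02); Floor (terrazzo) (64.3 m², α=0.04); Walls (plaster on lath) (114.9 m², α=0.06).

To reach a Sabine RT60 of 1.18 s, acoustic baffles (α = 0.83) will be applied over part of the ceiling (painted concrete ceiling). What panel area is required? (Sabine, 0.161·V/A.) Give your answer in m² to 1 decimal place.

Equivalent absorption area: A₁ = 5.7×0.31 + 64.3×0.02 + 64.3×0.04 + 114.9×0.06 = 12.519 m².
Required A₂ = 0.161·237.984/1.18 = 32.471 sabins.
Absorption to add: 32.471 − 12.519 = 19.952 sabins.
Net gain per m²: Δα = 0.83 − 0.02 = 0.81.
Panel area = 19.952 / 0.81 = 24.6 m².

24.6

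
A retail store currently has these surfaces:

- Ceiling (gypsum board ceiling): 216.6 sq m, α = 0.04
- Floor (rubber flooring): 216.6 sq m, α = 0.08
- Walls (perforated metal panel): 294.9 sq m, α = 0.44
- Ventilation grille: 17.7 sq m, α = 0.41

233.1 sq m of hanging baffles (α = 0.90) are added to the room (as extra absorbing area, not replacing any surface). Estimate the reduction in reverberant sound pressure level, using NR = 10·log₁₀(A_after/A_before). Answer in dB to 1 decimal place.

3.6 dB

Equivalent absorption area: A_before = 216.6*0.04 + 216.6*0.08 + 294.9*0.44 + 17.7*0.41 = 163.005 sq m.
Treatment contributes 233.1·0.90 = 209.790 sabins.
A_after = 163.005 + 209.790 = 372.795 sabins.
Reduction = 10 log₁₀(A_after/A_before) = 10 log₁₀(2.2870) = 3.6 dB.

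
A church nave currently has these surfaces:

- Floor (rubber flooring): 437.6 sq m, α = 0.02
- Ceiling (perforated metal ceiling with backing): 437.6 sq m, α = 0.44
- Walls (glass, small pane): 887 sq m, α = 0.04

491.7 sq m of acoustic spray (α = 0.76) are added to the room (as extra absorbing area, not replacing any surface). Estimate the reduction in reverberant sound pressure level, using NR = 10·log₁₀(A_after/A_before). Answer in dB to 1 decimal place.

4.1 dB

Equivalent absorption area: A_before = 437.6·0.02 + 437.6·0.44 + 887·0.04 = 236.776 sq m.
Treatment contributes 491.7·0.76 = 373.692 sabins.
A_after = 236.776 + 373.692 = 610.468 sabins.
Reduction = 10 log₁₀(A_after/A_before) = 10 log₁₀(2.5783) = 4.1 dB.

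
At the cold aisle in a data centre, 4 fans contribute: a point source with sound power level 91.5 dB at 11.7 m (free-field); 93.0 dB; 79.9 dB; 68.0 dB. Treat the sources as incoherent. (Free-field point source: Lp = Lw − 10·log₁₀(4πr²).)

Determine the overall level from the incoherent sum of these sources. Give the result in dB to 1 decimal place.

Source at 11.7 m: Lp = 91.5 − 10·log₁₀(4π·11.7²) = 91.5 − 10·log₁₀(1720.210) = 59.1 dB.
Converting to relative power and adding: 10^(59.1/10) + 10^(93.0/10) + 10^(79.9/10) + 10^(68.0/10) = 2.1e+09.
L_total = 10·log₁₀(2.1e+09) = 93.2 dB.

93.2 dB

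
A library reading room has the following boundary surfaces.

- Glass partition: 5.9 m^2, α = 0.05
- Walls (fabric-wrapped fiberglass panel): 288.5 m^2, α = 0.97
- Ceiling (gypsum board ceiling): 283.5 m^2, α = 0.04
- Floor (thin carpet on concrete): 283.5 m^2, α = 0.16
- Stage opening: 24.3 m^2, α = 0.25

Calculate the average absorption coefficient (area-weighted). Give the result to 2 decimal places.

S = Σ Sᵢ = 5.9 + 288.5 + 283.5 + 283.5 + 24.3 = 885.7 m^2.
Weighted sum Σ Sα = 342.915.
ᾱ = 342.915 / 885.7 = 0.39.

0.39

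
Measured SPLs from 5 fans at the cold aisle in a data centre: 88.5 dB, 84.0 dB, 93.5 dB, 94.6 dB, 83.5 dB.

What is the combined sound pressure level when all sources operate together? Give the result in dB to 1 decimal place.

Sum in the linear (power) domain: Σ 10^(Lᵢ/10) = 10^(88.5/10) + 10^(84.0/10) + 10^(93.5/10) + 10^(94.6/10) + 10^(83.5/10) = 6.306e+09.
L_total = 10·log₁₀(6.306e+09) = 98.0 dB.

98.0 dB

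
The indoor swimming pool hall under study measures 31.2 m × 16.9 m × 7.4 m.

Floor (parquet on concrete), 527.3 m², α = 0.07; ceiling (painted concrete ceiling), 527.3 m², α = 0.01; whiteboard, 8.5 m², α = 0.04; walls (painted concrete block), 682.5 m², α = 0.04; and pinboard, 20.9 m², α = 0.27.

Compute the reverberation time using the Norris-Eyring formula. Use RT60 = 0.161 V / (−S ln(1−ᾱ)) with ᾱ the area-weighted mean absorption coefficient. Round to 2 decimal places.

8.15 sec

Total surface area S = 527.3 + 527.3 + 8.5 + 682.5 + 20.9 = 1766.5 m².
Σ(Sᵢαᵢ) = 527.3×0.07 + 527.3×0.01 + 8.5×0.04 + 682.5×0.04 + 20.9×0.27 = 75.467.
Mean coefficient ᾱ = A/S = 0.0427.
−S·ln(1−ᾱ) = −1766.5 × ln(1 − 0.0427) = 77.087.
V = 31.2 × 16.9 × 7.4 = 3901.872 m³.
T = 0.161·V/[−S·ln(1−ᾱ)] = 0.161·3901.872/77.087 = 8.15 s.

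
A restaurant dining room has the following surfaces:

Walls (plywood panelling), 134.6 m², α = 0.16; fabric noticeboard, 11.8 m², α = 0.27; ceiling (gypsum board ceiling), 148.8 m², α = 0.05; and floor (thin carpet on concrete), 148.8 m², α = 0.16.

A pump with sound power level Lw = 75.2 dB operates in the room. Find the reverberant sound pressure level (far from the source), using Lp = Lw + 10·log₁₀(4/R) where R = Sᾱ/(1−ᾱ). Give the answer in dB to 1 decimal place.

Σ(Sᵢαᵢ) = 134.6·0.16 + 11.8·0.27 + 148.8·0.05 + 148.8·0.16 = 55.970; total area S = 444.0 m².
ᾱ = 55.970/444.0 = 0.1261; R = Sᾱ/(1−ᾱ) = 55.970/(1−0.1261) = 64.046 m².
Lp = 75.2 + 10·log₁₀(4/64.046) = 75.2 + (-12.04) = 63.2 dB.

63.2 dB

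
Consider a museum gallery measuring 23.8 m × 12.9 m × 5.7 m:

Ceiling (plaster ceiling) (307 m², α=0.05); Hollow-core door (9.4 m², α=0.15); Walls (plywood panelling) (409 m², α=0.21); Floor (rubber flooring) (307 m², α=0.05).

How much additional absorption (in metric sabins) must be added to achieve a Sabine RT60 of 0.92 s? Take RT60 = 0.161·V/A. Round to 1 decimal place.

188.3 sabins

Total absorption A₁ = 307·0.05 + 9.4·0.15 + 409·0.21 + 307·0.05
  = 15.350 + 1.410 + 85.890 + 15.350 = 118.000 m² sabins.
V = 1750.014 m³. Required absorption A₂ = 0.161 × 1750.014 / 0.92 = 306.252 sabins.
ΔA = A₂ − A₁ = 306.252 − 118.000 = 188.3 sabins.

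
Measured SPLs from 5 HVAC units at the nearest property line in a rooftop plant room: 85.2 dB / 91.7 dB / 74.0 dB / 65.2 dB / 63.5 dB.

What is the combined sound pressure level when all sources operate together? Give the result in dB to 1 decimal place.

92.7 dB

Σ 10^(Lᵢ/10) = 1.841e+09.
Back to dB: 10·log₁₀ Σ = 92.7 dB.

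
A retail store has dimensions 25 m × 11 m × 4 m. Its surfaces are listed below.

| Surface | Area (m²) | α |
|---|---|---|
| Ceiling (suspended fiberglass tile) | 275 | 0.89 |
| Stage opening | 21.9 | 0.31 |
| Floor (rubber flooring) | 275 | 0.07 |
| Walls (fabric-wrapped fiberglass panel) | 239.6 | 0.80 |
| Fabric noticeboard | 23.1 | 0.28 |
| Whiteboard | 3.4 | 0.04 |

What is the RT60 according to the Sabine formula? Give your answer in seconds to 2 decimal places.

A = Σ Sᵢαᵢ = 275*0.89 + 21.9*0.31 + 275*0.07 + 239.6*0.80 + 23.1*0.28 + 3.4*0.04 = 469.073 sabins.
V = 25·11·4 = 1100 m³.
RT60 = 0.161 · V / A = 0.161 × 1100 / 469.073 = 0.38 s.

0.38 seconds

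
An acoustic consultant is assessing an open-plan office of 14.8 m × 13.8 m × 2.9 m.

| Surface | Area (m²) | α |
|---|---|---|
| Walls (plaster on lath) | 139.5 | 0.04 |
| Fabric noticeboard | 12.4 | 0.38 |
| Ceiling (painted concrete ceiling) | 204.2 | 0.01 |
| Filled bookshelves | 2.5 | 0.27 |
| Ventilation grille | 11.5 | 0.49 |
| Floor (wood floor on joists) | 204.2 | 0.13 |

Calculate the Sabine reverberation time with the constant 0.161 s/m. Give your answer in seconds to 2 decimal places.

Total absorption A = 139.5·0.04 + 12.4·0.38 + 204.2·0.01 + 2.5·0.27 + 11.5·0.49 + 204.2·0.13
  = 5.580 + 4.712 + 2.042 + 0.675 + 5.635 + 26.546 = 45.190 m² sabins.
Volume V = 14.8 × 13.8 × 2.9 = 592.296 m³.
Sabine: RT60 = 0.161 × 592.296 / 45.190 = 2.11 s.

2.11 s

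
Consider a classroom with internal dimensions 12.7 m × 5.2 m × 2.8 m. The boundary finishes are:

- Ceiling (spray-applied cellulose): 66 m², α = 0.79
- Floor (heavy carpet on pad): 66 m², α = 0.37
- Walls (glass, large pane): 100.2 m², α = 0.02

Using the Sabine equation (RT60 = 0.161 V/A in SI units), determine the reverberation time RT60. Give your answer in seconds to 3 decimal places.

0.379 sec

Total absorption A = 66*0.79 + 66*0.37 + 100.2*0.02
  = 52.140 + 24.420 + 2.004 = 78.564 m² sabins.
V = 12.7·5.2·2.8 = 184.912 m³.
Sabine: RT60 = 0.161 × 184.912 / 78.564 = 0.379 s.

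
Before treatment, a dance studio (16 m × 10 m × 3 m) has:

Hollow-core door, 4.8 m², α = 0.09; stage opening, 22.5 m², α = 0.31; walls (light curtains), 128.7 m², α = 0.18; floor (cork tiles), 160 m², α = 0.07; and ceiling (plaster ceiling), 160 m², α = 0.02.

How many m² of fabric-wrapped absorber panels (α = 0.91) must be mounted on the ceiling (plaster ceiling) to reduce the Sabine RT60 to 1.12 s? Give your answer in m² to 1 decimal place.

27.0

A₁ = Σ Sᵢαᵢ = 4.8×0.09 + 22.5×0.31 + 128.7×0.18 + 160×0.07 + 160×0.02 = 44.973 sabins.
V = 480 m³. Target absorption A₂ = 0.161 × 480 / 1.12 = 69.000 sabins.
ΔA needed = 69.000 − 44.973 = 24.027 sabins.
Net gain per m²: Δα = 0.91 − 0.02 = 0.89.
Area = ΔA/Δα = 24.027/0.89 = 27.0 m².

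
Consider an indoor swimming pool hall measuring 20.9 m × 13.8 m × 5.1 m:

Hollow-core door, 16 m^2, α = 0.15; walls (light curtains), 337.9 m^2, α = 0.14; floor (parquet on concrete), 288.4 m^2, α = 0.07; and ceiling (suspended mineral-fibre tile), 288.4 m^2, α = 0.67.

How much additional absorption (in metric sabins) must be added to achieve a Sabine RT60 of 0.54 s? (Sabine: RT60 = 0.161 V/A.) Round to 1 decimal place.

175.4 sabins

Summing Sᵢαᵢ: 2.400 + 47.306 + 20.188 + 193.228 → A₁ = 263.122 sabins.
V = 1470.942 m³. Required absorption A₂ = 0.161 × 1470.942 / 0.54 = 438.559 sabins.
Shortfall: 438.559 − 263.122 = 175.4 sabins.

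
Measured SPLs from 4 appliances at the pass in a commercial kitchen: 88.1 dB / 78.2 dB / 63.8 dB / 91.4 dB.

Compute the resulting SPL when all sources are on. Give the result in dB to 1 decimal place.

Sum in the linear (power) domain: Σ 10^(Lᵢ/10) = 10^(88.1/10) + 10^(78.2/10) + 10^(63.8/10) + 10^(91.4/10) = 2.095e+09.
L_total = 10·log₁₀(2.095e+09) = 93.2 dB.

93.2 dB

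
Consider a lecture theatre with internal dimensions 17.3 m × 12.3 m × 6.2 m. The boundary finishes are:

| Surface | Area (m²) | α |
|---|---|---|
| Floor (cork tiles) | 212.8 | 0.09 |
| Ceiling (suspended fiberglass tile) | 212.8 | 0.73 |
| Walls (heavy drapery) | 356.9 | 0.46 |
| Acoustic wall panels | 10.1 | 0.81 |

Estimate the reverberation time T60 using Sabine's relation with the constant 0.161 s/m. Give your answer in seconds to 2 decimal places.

0.61 s

Summing Sᵢαᵢ: 19.152 + 155.344 + 164.174 + 8.181 → A = 346.851 sabins.
V = 17.3·12.3·6.2 = 1319.298 m³.
RT60 = 0.161 · V / A = 0.161 × 1319.298 / 346.851 = 0.61 s.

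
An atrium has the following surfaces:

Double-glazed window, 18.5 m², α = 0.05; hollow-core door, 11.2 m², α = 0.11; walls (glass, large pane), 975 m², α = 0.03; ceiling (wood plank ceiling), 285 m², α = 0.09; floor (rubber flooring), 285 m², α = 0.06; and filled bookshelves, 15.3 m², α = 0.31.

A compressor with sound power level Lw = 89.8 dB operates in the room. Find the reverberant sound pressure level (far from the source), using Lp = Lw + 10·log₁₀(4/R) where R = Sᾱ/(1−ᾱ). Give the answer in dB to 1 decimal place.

Σ(Sᵢαᵢ) = 18.5×0.05 + 11.2×0.11 + 975×0.03 + 285×0.09 + 285×0.06 + 15.3×0.31 = 78.900; total area S = 1590.0 m².
ᾱ = 78.900/1590.0 = 0.0496; R = Sᾱ/(1−ᾱ) = 78.900/(1−0.0496) = 83.018 m².
Lp = Lw + 10 log₁₀(4/R) = 89.8 -13.17 = 76.6 dB.

76.6 dB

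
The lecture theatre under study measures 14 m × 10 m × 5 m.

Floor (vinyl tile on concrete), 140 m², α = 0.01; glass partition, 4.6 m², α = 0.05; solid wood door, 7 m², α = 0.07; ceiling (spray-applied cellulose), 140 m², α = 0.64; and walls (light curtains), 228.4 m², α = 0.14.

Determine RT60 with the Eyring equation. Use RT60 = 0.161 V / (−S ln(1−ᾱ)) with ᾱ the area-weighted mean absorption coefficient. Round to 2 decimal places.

0.80 sec

S = Σ Sᵢ = 520.0 m².
Absorption A = 140·0.01 + 4.6·0.05 + 7·0.07 + 140·0.64 + 228.4·0.14 = 123.696 sabins.
Mean coefficient ᾱ = A/S = 0.2379.
−S·ln(1−ᾱ) = −520.0 × ln(1 − 0.2379) = 141.272.
V = 14 × 10 × 5 = 700 m³.
T = 0.161·V/[−S·ln(1−ᾱ)] = 0.161·700/141.272 = 0.80 s.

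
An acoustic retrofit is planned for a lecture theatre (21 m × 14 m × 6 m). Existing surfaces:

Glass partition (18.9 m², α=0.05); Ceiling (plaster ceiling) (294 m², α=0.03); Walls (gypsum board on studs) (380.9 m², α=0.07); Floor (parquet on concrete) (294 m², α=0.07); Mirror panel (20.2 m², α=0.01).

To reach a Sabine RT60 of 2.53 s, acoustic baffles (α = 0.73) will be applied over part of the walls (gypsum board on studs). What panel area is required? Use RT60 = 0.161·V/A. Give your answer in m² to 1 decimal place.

Total absorption A₁ = 18.9*0.05 + 294*0.03 + 380.9*0.07 + 294*0.07 + 20.2*0.01
  = 0.945 + 8.820 + 26.663 + 20.580 + 0.202 = 57.210 m² sabins.
Required A₂ = 0.161·1764/2.53 = 112.255 sabins.
ΔA needed = 112.255 − 57.210 = 55.045 sabins.
Net gain per m²: Δα = 0.73 − 0.07 = 0.66.
Panel area = 55.045 / 0.66 = 83.4 m².

83.4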